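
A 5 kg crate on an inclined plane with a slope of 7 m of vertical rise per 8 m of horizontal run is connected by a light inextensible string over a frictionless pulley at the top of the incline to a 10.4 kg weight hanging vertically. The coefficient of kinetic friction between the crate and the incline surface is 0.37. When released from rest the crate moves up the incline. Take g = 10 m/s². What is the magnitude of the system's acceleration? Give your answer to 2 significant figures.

For the crate on the incline: the weight component along the slope is m₁g sin 41.19° = 5 × 10 × 0.6585 = 32.925 N and the normal force is N = m₁g cos 41.19° = 37.629 N.
Kinetic friction opposes the crate's motion up the incline: f = μN = 0.37 × 37.629 = 13.923 N acting down the slope.
Newton's second law for the crate (up-slope positive): T − 32.925 − 13.923 = 5 a. For the hanging weight (downward positive): 10.4 × 10 − T = 10.4 a.
Adding the two equations eliminates T: 57.152 = 15.4 a, so a = 3.7112 m/s².

3.7 m/s²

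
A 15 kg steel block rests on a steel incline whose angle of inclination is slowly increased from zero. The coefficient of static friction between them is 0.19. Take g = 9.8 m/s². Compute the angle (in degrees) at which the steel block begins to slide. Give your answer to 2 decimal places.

At the threshold of sliding, static friction is at its maximum μ_s N and exactly balances the weight component along the incline: mg sin θ = μ_s mg cos θ.
Hence tan θ = μ_s = 0.19, so θ = arctan(0.19) = 10.7580°.

10.76°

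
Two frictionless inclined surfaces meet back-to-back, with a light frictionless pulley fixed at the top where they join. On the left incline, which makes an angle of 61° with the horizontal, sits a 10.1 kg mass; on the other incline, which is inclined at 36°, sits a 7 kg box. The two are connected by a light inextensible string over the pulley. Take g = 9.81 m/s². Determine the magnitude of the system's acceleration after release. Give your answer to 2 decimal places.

Resolve each weight along its own incline: the 10.1 kg mass has component 10.1 × 9.81 × sin 61° = 86.658 N down its slope, and the 7 kg mass has 7 × 9.81 × sin 36° = 40.363 N down its slope.
The 10.1 kg side's 86.658 N exceeds the other side's 40.363 N, so that mass slides down and the 7 kg mass slides up. Taking that direction as positive, Newton's second law for the whole system gives 86.658 − 40.363 = (10.1 + 7) a, so a = 46.295 / 17.1 = 2.7073 m/s².

2.71 m/s²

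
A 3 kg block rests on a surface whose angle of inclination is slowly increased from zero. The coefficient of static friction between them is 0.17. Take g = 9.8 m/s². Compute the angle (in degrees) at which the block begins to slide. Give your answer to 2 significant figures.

At the threshold of sliding, static friction is at its maximum μ_s N and exactly balances the weight component along the incline: mg sin θ = μ_s mg cos θ.
Hence tan θ = μ_s = 0.17, so θ = arctan(0.17) = 9.6480°.

9.6°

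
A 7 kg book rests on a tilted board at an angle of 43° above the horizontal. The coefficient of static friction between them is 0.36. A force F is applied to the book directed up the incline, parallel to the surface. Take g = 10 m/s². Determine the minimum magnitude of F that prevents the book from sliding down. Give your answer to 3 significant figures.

29.3 N

The normal force is N = mg cos 43° = 51.195 N. With F at its minimum the book is on the verge of sliding down, so static friction is at its maximum μ_s N = 0.36 × 51.195 = 18.430 N and acts up the slope.
Equilibrium along the incline: F + μ_s N = mg sin 43°, so F = 47.740 − 18.430 = 29.310 N.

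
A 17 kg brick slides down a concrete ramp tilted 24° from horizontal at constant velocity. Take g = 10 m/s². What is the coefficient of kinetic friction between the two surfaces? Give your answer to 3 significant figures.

At constant velocity the net force along the incline is zero: mg sin 24° = μ mg cos 24°.
So μ = tan 24° = 0.4067 / 0.9135 = 0.4452.

0.445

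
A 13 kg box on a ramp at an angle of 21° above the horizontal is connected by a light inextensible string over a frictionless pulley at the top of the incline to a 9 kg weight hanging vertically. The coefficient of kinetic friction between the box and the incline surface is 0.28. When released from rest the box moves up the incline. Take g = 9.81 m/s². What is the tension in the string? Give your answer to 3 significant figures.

84.5 N

For the box on the incline: the weight component along the slope is m₁g sin 21° = 13 × 9.81 × 0.3584 = 45.707 N and the normal force is N = m₁g cos 21° = 119.060 N.
Kinetic friction opposes the box's motion up the incline: f = μN = 0.28 × 119.060 = 33.337 N acting down the slope.
Newton's second law for the box (up-slope positive): T − 45.707 − 33.337 = 13 a. For the hanging weight (downward positive): 9 × 9.81 − T = 9 a.
Adding the two equations eliminates T: 9.246 = 22 a, so a = 0.4203 m/s².
Then from the hanging weight's equation, T = 9 × (9.81 − 0.4203) = 84.507 N.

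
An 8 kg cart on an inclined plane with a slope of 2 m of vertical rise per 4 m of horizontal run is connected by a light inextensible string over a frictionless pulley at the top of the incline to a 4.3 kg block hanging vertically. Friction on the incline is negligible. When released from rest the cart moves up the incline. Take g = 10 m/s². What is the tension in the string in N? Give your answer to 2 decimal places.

40.47 N

For the cart on the incline: the weight component along the slope is m₁g sin 26.57° = 8 × 10 × 0.4472 = 35.776 N and the normal force is N = m₁g cos 26.57° = 71.554 N.
Newton's second law for the cart (up-slope positive): T − 35.776 = 8 a. For the hanging block (downward positive): 4.3 × 10 − T = 4.3 a.
Adding the two equations eliminates T: 7.224 = 12.3 a, so a = 0.5873 m/s².
Then from the hanging block's equation, T = 4.3 × (10 − 0.5873) = 40.475 N.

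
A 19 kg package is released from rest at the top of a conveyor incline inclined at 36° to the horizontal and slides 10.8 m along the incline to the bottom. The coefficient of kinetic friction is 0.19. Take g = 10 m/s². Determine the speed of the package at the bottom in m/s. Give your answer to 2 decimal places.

The weight component along the incline is mg sin 36° = 111.679 N and the normal force is N = mg cos 36° = 153.713 N.
Friction up the slope is f = μN = 0.19 × 153.713 = 29.205 N, so the net downslope force is 111.679 − 29.205 = 82.474 N and a = 82.474 / 19 = 4.3407 m/s².
Starting from rest over a distance of 10.8 m, v² = 2aL = 2 × 4.3407 × 10.8 = 93.7591, so v = 9.6829 m/s.

9.68 m/s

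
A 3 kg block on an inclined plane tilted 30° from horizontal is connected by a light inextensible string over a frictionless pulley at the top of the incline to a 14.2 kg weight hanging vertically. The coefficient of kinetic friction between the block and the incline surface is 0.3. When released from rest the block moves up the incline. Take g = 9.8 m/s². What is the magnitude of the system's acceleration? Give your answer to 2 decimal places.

6.79 m/s²

For the block on the incline: the weight component along the slope is m₁g sin 30° = 3 × 9.8 × 0.5000 = 14.700 N and the normal force is N = m₁g cos 30° = 25.461 N.
Kinetic friction opposes the block's motion up the incline: f = μN = 0.3 × 25.461 = 7.638 N acting down the slope.
Newton's second law for the block (up-slope positive): T − 14.700 − 7.638 = 3 a. For the hanging weight (downward positive): 14.2 × 9.8 − T = 14.2 a.
Adding the two equations eliminates T: 116.822 = 17.2 a, so a = 6.7920 m/s².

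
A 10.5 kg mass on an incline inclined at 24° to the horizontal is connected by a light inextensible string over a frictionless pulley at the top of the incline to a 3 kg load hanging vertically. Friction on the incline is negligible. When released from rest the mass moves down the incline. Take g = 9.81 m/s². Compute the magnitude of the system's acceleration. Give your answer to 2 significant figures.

For the mass on the incline: the weight component along the slope is m₁g sin 24° = 10.5 × 9.81 × 0.4067 = 41.892 N and the normal force is N = m₁g cos 24° = 94.100 N.
Newton's second law for the mass (down-slope positive): 41.892 − T = 10.5 a. For the hanging load (upward positive): T − 3 × 9.81 = 3 a.
Adding the two equations eliminates T: 12.462 = 13.5 a, so a = 0.9231 m/s².

0.92 m/s²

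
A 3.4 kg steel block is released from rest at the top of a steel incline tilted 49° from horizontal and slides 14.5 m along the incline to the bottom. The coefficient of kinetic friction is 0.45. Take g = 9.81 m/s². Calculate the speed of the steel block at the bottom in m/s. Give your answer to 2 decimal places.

The weight component along the incline is mg sin 49° = 25.173 N and the normal force is N = mg cos 49° = 21.882 N.
Friction up the slope is f = μN = 0.45 × 21.882 = 9.847 N, so the net downslope force is 25.173 − 9.847 = 15.326 N and a = 15.326 / 3.4 = 4.5076 m/s².
Starting from rest over a distance of 14.5 m, v² = 2aL = 2 × 4.5076 × 14.5 = 130.7204, so v = 11.4333 m/s.

11.43 m/s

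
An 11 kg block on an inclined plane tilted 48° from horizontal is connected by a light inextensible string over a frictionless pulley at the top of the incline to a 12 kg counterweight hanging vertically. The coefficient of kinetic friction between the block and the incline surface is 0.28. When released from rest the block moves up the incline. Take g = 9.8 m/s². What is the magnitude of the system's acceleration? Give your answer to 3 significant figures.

For the block on the incline: the weight component along the slope is m₁g sin 48° = 11 × 9.8 × 0.7431 = 80.106 N and the normal force is N = m₁g cos 48° = 72.132 N.
Kinetic friction opposes the block's motion up the incline: f = μN = 0.28 × 72.132 = 20.197 N acting down the slope.
Newton's second law for the block (up-slope positive): T − 80.106 − 20.197 = 11 a. For the hanging counterweight (downward positive): 12 × 9.8 − T = 12 a.
Adding the two equations eliminates T: 17.297 = 23 a, so a = 0.7520 m/s².

0.752 m/s²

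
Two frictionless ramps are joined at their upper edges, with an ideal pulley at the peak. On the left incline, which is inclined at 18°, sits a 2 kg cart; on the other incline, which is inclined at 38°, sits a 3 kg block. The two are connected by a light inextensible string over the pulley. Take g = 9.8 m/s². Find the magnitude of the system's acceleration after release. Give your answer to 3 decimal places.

Resolve each weight along its own incline: the 2 kg mass has component 2 × 9.8 × sin 18° = 6.057 N down its slope, and the 3 kg mass has 3 × 9.8 × sin 38° = 18.100 N down its slope.
The 3 kg side's 18.100 N exceeds the other side's 6.057 N, so that mass slides down and the 2 kg mass slides up. Taking that direction as positive, Newton's second law for the whole system gives 18.100 − 6.057 = (2 + 3) a, so a = 12.043 / 5 = 2.4086 m/s².

2.409 m/s²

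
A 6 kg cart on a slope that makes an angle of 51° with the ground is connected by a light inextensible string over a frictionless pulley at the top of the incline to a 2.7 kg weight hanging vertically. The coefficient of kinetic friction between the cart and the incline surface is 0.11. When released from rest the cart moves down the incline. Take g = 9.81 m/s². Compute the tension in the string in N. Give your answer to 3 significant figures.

31.2 N

For the cart on the incline: the weight component along the slope is m₁g sin 51° = 6 × 9.81 × 0.7771 = 45.740 N and the normal force is N = m₁g cos 51° = 37.042 N.
Kinetic friction opposes the cart's motion down the incline: f = μN = 0.11 × 37.042 = 4.075 N acting up the slope.
Newton's second law for the cart (down-slope positive): 45.740 − 4.075 − T = 6 a. For the hanging weight (upward positive): T − 2.7 × 9.81 = 2.7 a.
Adding the two equations eliminates T: 15.178 = 8.7 a, so a = 1.7446 m/s².
Then from the hanging weight's equation, T = 2.7 × (9.81 + 1.7446) = 31.197 N.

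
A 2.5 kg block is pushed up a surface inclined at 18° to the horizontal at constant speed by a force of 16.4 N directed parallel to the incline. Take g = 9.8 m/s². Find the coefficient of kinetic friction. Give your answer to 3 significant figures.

At constant speed ΣF = 0 along the incline. The applied 16.4 N acts up the slope; the weight component mg sin 18° = 7.571 N and kinetic friction μN both act down the slope.
So 16.4 = 7.571 + μ × 23.301, giving μ = (16.4 − 7.571) / 23.301 = 0.3789.

0.379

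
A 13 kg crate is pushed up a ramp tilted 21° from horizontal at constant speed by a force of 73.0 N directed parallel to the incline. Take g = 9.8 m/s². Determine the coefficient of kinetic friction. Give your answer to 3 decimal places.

At constant speed ΣF = 0 along the incline. The applied 73.0 N acts up the slope; the weight component mg sin 21° = 45.656 N and kinetic friction μN both act down the slope.
So 73.0 = 45.656 + μ × 118.938, giving μ = (73.0 − 45.656) / 118.938 = 0.2299.

0.230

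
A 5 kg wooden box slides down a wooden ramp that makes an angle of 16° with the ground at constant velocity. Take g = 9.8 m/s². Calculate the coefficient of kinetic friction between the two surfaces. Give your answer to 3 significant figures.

At constant velocity the net force along the incline is zero: mg sin 16° = μ mg cos 16°.
So μ = tan 16° = 0.2756 / 0.9613 = 0.2867.

0.287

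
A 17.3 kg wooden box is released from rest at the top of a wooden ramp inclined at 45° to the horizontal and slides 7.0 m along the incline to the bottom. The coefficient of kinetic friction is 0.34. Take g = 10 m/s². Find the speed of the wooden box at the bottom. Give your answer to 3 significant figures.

The weight component along the incline is mg sin 45° = 122.329 N and the normal force is N = mg cos 45° = 122.329 N.
Friction up the slope is f = μN = 0.34 × 122.329 = 41.592 N, so the net downslope force is 122.329 − 41.592 = 80.737 N and a = 80.737 / 17.3 = 4.6669 m/s².
Starting from rest over a distance of 7.0 m, v² = 2aL = 2 × 4.6669 × 7.0 = 65.3366, so v = 8.0831 m/s.

8.08 m/s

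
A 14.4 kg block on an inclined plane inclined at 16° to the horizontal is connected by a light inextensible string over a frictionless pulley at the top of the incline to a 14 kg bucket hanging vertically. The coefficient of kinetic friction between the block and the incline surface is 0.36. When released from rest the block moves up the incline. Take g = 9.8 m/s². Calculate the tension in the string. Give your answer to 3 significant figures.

113 N

For the block on the incline: the weight component along the slope is m₁g sin 16° = 14.4 × 9.8 × 0.2756 = 38.893 N and the normal force is N = m₁g cos 16° = 135.653 N.
Kinetic friction opposes the block's motion up the incline: f = μN = 0.36 × 135.653 = 48.835 N acting down the slope.
Newton's second law for the block (up-slope positive): T − 38.893 − 48.835 = 14.4 a. For the hanging bucket (downward positive): 14 × 9.8 − T = 14 a.
Adding the two equations eliminates T: 49.472 = 28.4 a, so a = 1.7420 m/s².
Then from the hanging bucket's equation, T = 14 × (9.8 − 1.7420) = 112.812 N.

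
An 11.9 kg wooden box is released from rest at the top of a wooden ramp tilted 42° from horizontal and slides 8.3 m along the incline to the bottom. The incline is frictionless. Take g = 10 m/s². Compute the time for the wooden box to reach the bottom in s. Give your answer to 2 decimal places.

The weight component along the incline is mg sin 42° = 79.627 N and the normal force is N = mg cos 42° = 88.434 N.
With no friction, a = g sin 42° = 6.6913 m/s².
Starting from rest, L = ½at², so t = √(2L/a) = √(2 × 8.3 / 6.6913) = 1.5751 s.

1.58 s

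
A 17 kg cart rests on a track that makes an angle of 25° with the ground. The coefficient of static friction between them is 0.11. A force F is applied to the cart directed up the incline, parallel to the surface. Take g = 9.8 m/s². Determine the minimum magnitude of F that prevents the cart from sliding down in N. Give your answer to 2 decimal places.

The normal force is N = mg cos 25° = 150.991 N. With F at its minimum the cart is on the verge of sliding down, so static friction is at its maximum μ_s N = 0.11 × 150.991 = 16.609 N and acts up the slope.
Equilibrium along the incline: F + μ_s N = mg sin 25°, so F = 70.408 − 16.609 = 53.799 N.

53.80 N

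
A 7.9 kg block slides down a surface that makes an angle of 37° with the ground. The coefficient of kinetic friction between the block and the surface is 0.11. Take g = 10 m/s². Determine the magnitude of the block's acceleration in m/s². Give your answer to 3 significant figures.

Resolving the weight along the incline: the component pulling the block down the slope is mg sin 37° = 7.9 × 10 × 0.6018 = 47.542 N, and the normal force is N = mg cos 37° = 7.9 × 10 × 0.7986 = 63.089 N.
Kinetic friction acts up the slope with magnitude f = μN = 0.11 × 63.089 = 6.940 N.
Net force along the incline is 47.542 − 6.940 = 40.602 N, so a = 40.602 / 7.9 = 5.1395 m/s².

5.14 m/s²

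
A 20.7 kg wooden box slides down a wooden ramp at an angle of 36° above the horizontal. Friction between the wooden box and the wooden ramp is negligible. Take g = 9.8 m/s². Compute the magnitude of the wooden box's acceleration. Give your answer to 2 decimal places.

5.76 m/s²

Resolving the weight along the incline: the component pulling the wooden box down the slope is mg sin 36° = 20.7 × 9.8 × 0.5878 = 119.241 N, and the normal force is N = mg cos 36° = 20.7 × 9.8 × 0.8090 = 164.114 N.
With no friction the net force along the incline is 119.241 N, so a = g sin 36° = 119.241 / 20.7 = 5.7604 m/s².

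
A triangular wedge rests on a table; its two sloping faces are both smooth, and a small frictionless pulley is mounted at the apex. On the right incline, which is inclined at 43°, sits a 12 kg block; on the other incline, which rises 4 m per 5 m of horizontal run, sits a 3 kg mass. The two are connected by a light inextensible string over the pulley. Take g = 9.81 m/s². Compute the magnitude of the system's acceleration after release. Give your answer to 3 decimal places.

4.127 m/s²

Resolve each weight along its own incline: the 12 kg mass has component 12 × 9.81 × sin 43° = 80.285 N down its slope, and the 3 kg mass has 3 × 9.81 × sin 38.66° = 18.385 N down its slope.
The 12 kg side's 80.285 N exceeds the other side's 18.385 N, so that mass slides down and the 3 kg mass slides up. Taking that direction as positive, Newton's second law for the whole system gives 80.285 − 18.385 = (12 + 3) a, so a = 61.900 / 15 = 4.1267 m/s².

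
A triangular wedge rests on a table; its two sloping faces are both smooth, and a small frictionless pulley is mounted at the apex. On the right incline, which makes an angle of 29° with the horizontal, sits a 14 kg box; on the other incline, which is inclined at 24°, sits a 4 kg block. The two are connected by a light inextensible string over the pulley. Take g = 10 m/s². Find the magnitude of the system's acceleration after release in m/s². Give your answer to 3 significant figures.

Resolve each weight along its own incline: the 14 kg mass has component 14 × 10 × sin 29° = 67.873 N down its slope, and the 4 kg mass has 4 × 10 × sin 24° = 16.269 N down its slope.
The 14 kg side's 67.873 N exceeds the other side's 16.269 N, so that mass slides down and the 4 kg mass slides up. Taking that direction as positive, Newton's second law for the whole system gives 67.873 − 16.269 = (14 + 4) a, so a = 51.604 / 18 = 2.8669 m/s².

2.87 m/s²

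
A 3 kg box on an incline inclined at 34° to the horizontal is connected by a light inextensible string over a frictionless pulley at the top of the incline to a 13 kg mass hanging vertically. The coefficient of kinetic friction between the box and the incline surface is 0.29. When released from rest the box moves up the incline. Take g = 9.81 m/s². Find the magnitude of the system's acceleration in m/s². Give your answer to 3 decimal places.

6.500 m/s²

For the box on the incline: the weight component along the slope is m₁g sin 34° = 3 × 9.81 × 0.5592 = 16.457 N and the normal force is N = m₁g cos 34° = 24.399 N.
Kinetic friction opposes the box's motion up the incline: f = μN = 0.29 × 24.399 = 7.076 N acting down the slope.
Newton's second law for the box (up-slope positive): T − 16.457 − 7.076 = 3 a. For the hanging mass (downward positive): 13 × 9.81 − T = 13 a.
Adding the two equations eliminates T: 103.997 = 16 a, so a = 6.4998 m/s².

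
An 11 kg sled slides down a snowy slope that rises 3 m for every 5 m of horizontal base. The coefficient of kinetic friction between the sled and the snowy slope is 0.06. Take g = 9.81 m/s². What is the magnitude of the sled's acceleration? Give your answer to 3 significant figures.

Resolving the weight along the incline: the component pulling the sled down the slope is mg sin 30.96° = 11 × 9.81 × 0.5145 = 55.520 N, and the normal force is N = mg cos 30.96° = 11 × 9.81 × 0.8575 = 92.533 N.
Kinetic friction acts up the slope with magnitude f = μN = 0.06 × 92.533 = 5.552 N.
Net force along the incline is 55.520 − 5.552 = 49.968 N, so a = 49.968 / 11 = 4.5425 m/s².

4.54 m/s²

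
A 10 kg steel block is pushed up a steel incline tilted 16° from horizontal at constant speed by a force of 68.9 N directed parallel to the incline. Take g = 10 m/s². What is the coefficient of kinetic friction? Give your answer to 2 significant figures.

At constant speed ΣF = 0 along the incline. The applied 68.9 N acts up the slope; the weight component mg sin 16° = 27.564 N and kinetic friction μN both act down the slope.
So 68.9 = 27.564 + μ × 96.126, giving μ = (68.9 − 27.564) / 96.126 = 0.4300.

0.43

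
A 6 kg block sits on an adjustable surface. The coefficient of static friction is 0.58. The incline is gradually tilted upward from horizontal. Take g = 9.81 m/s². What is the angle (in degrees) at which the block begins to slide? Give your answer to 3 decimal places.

30.114°

At the threshold of sliding, static friction is at its maximum μ_s N and exactly balances the weight component along the incline: mg sin θ = μ_s mg cos θ.
Hence tan θ = μ_s = 0.58, so θ = arctan(0.58) = 30.1137°.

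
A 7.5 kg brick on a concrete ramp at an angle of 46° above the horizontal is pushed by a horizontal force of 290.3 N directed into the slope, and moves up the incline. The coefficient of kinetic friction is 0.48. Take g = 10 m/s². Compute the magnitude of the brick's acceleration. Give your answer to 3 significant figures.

The horizontal push has components F cos 46° = 290.3 × 0.6947 = 201.671 N up the incline and F sin 46° = 290.3 × 0.7193 = 208.813 N pressing into the surface.
The normal force is therefore N = mg cos 46° + F sin 46° = 52.102 + 208.813 = 260.915 N, and kinetic friction down the slope is μN = 0.48 × 260.915 = 125.239 N.
Along the incline: F cos 46° − mg sin 46° − μN = ma, so 201.671 − 53.948 − 125.239 = 7.5 a, giving a = 2.9979 m/s².

3.00 m/s²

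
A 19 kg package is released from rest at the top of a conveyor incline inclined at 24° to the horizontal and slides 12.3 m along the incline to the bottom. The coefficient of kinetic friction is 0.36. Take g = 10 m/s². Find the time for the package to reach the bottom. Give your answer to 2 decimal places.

5.62 s

The weight component along the incline is mg sin 24° = 77.280 N and the normal force is N = mg cos 24° = 173.574 N.
Friction up the slope is f = μN = 0.36 × 173.574 = 62.487 N, so the net downslope force is 77.280 − 62.487 = 14.793 N and a = 14.793 / 19 = 0.7786 m/s².
Starting from rest, L = ½at², so t = √(2L/a) = √(2 × 12.3 / 0.7786) = 5.6210 s.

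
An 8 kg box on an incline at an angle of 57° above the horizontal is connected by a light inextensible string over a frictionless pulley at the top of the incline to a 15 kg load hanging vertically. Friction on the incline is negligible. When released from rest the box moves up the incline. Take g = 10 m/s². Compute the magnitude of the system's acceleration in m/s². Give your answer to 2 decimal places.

For the box on the incline: the weight component along the slope is m₁g sin 57° = 8 × 10 × 0.8387 = 67.096 N and the normal force is N = m₁g cos 57° = 43.571 N.
Newton's second law for the box (up-slope positive): T − 67.096 = 8 a. For the hanging load (downward positive): 15 × 10 − T = 15 a.
Adding the two equations eliminates T: 82.904 = 23 a, so a = 3.6045 m/s².

3.60 m/s²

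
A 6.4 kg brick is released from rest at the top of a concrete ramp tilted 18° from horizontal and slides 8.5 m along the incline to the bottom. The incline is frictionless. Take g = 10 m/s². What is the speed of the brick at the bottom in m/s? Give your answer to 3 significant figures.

7.25 m/s

The weight component along the incline is mg sin 18° = 19.777 N and the normal force is N = mg cos 18° = 60.868 N.
With no friction, a = g sin 18° = 3.0902 m/s².
Starting from rest over a distance of 8.5 m, v² = 2aL = 2 × 3.0902 × 8.5 = 52.5334, so v = 7.2480 m/s.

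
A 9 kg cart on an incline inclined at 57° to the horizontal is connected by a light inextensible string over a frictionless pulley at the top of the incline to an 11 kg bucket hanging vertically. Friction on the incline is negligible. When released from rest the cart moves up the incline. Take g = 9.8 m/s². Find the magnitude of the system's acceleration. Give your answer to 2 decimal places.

1.69 m/s²

For the cart on the incline: the weight component along the slope is m₁g sin 57° = 9 × 9.8 × 0.8387 = 73.973 N and the normal force is N = m₁g cos 57° = 48.037 N.
Newton's second law for the cart (up-slope positive): T − 73.973 = 9 a. For the hanging bucket (downward positive): 11 × 9.8 − T = 11 a.
Adding the two equations eliminates T: 33.827 = 20 a, so a = 1.6913 m/s².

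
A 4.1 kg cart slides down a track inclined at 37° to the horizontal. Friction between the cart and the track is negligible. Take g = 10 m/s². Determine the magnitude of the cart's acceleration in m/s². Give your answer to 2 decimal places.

Resolving the weight along the incline: the component pulling the cart down the slope is mg sin 37° = 4.1 × 10 × 0.6018 = 24.674 N, and the normal force is N = mg cos 37° = 4.1 × 10 × 0.7986 = 32.743 N.
With no friction the net force along the incline is 24.674 N, so a = g sin 37° = 24.674 / 4.1 = 6.0180 m/s².

6.02 m/s²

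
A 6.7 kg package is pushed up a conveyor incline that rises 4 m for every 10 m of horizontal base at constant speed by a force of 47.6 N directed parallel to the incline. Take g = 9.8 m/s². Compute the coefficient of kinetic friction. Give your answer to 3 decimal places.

At constant speed ΣF = 0 along the incline. The applied 47.6 N acts up the slope; the weight component mg sin 21.80° = 24.386 N and kinetic friction μN both act down the slope.
So 47.6 = 24.386 + μ × 60.964, giving μ = (47.6 − 24.386) / 60.964 = 0.3808.

0.381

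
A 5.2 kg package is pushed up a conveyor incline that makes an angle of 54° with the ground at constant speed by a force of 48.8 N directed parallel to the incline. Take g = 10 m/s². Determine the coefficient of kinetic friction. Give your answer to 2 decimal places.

At constant speed ΣF = 0 along the incline. The applied 48.8 N acts up the slope; the weight component mg sin 54° = 42.069 N and kinetic friction μN both act down the slope.
So 48.8 = 42.069 + μ × 30.565, giving μ = (48.8 − 42.069) / 30.565 = 0.2202.

0.22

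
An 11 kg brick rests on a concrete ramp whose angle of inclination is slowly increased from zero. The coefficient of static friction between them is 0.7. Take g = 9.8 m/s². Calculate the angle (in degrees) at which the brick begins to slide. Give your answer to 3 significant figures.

At the threshold of sliding, static friction is at its maximum μ_s N and exactly balances the weight component along the incline: mg sin θ = μ_s mg cos θ.
Hence tan θ = μ_s = 0.7, so θ = arctan(0.7) = 34.9920°.

35.0°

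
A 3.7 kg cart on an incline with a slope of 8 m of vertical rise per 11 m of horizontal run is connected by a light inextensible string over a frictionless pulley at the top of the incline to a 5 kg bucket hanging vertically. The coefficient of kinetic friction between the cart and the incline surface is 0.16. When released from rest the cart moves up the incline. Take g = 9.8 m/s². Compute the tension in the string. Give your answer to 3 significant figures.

35.8 N

For the cart on the incline: the weight component along the slope is m₁g sin 36.03° = 3.7 × 9.8 × 0.5882 = 21.328 N and the normal force is N = m₁g cos 36.03° = 29.325 N.
Kinetic friction opposes the cart's motion up the incline: f = μN = 0.16 × 29.325 = 4.692 N acting down the slope.
Newton's second law for the cart (up-slope positive): T − 21.328 − 4.692 = 3.7 a. For the hanging bucket (downward positive): 5 × 9.8 − T = 5 a.
Adding the two equations eliminates T: 22.980 = 8.7 a, so a = 2.6414 m/s².
Then from the hanging bucket's equation, T = 5 × (9.8 − 2.6414) = 35.793 N.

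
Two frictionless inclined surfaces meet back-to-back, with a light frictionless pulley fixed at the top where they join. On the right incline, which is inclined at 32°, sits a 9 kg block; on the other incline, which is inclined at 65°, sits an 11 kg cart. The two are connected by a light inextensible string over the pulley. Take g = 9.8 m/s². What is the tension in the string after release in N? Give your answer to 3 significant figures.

Resolve each weight along its own incline: the 9 kg mass has component 9 × 9.8 × sin 32° = 46.739 N down its slope, and the 11 kg mass has 11 × 9.8 × sin 65° = 97.700 N down its slope.
The 11 kg side's 97.700 N exceeds the other side's 46.739 N, so that mass slides down and the 9 kg mass slides up. Taking that direction as positive, Newton's second law for the whole system gives 97.700 − 46.739 = (9 + 11) a, so a = 50.961 / 20 = 2.5480 m/s².
For the 9 kg mass (up-slope positive): T − 46.739 = 9 × 2.5480, so T = 69.671 N.

69.7 N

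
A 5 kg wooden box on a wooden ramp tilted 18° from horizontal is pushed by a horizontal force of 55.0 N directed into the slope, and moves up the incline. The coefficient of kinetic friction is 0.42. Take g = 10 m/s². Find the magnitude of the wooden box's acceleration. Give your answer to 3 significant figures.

1.95 m/s²

The horizontal push has components F cos 18° = 55.0 × 0.9511 = 52.310 N up the incline and F sin 18° = 55.0 × 0.3090 = 16.995 N pressing into the surface.
The normal force is therefore N = mg cos 18° + F sin 18° = 47.555 + 16.995 = 64.550 N, and kinetic friction down the slope is μN = 0.42 × 64.550 = 27.111 N.
Along the incline: F cos 18° − mg sin 18° − μN = ma, so 52.310 − 15.450 − 27.111 = 5 a, giving a = 1.9498 m/s².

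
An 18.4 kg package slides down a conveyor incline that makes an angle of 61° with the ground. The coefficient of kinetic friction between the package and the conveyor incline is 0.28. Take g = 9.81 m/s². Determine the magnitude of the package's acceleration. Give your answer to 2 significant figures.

Resolving the weight along the incline: the component pulling the package down the slope is mg sin 61° = 18.4 × 9.81 × 0.8746 = 157.869 N, and the normal force is N = mg cos 61° = 18.4 × 9.81 × 0.4848 = 87.508 N.
Kinetic friction acts up the slope with magnitude f = μN = 0.28 × 87.508 = 24.502 N.
Net force along the incline is 157.869 − 24.502 = 133.367 N, so a = 133.367 / 18.4 = 7.2482 m/s².

7.2 m/s²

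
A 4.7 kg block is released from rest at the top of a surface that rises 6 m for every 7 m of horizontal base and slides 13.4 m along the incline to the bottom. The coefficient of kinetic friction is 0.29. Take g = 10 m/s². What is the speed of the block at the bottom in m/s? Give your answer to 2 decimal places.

10.74 m/s

The weight component along the incline is mg sin 40.60° = 30.587 N and the normal force is N = mg cos 40.60° = 35.685 N.
Friction up the slope is f = μN = 0.29 × 35.685 = 10.349 N, so the net downslope force is 30.587 − 10.349 = 20.238 N and a = 20.238 / 4.7 = 4.3060 m/s².
Starting from rest over a distance of 13.4 m, v² = 2aL = 2 × 4.3060 × 13.4 = 115.4008, so v = 10.7425 m/s.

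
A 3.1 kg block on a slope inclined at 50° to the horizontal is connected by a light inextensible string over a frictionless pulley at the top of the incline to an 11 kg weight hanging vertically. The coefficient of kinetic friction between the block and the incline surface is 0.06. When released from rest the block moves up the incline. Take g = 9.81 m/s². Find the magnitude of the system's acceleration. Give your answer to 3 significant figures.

5.92 m/s²

For the block on the incline: the weight component along the slope is m₁g sin 50° = 3.1 × 9.81 × 0.7660 = 23.295 N and the normal force is N = m₁g cos 50° = 19.548 N.
Kinetic friction opposes the block's motion up the incline: f = μN = 0.06 × 19.548 = 1.173 N acting down the slope.
Newton's second law for the block (up-slope positive): T − 23.295 − 1.173 = 3.1 a. For the hanging weight (downward positive): 11 × 9.81 − T = 11 a.
Adding the two equations eliminates T: 83.442 = 14.1 a, so a = 5.9179 m/s².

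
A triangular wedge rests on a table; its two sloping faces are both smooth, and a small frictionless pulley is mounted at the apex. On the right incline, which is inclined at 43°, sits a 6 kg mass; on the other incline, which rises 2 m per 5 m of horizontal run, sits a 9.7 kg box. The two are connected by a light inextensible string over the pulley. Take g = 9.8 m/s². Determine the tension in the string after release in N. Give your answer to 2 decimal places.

38.27 N

Resolve each weight along its own incline: the 6 kg mass has component 6 × 9.8 × sin 43° = 40.102 N down its slope, and the 9.7 kg mass has 9.7 × 9.8 × sin 21.80° = 35.304 N down its slope.
The 6 kg side's 40.102 N exceeds the other side's 35.304 N, so that mass slides down and the 9.7 kg mass slides up. Taking that direction as positive, Newton's second law for the whole system gives 40.102 − 35.304 = (6 + 9.7) a, so a = 4.798 / 15.7 = 0.3056 m/s².
For the 9.7 kg mass (up-slope positive): T − 35.304 = 9.7 × 0.3056, so T = 38.268 N.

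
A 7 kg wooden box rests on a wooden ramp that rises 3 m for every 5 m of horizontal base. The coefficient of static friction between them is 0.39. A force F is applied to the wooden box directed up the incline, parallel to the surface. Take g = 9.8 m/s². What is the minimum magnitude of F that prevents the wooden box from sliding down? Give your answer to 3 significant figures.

The normal force is N = mg cos 30.96° = 58.824 N. With F at its minimum the wooden box is on the verge of sliding down, so static friction is at its maximum μ_s N = 0.39 × 58.824 = 22.941 N and acts up the slope.
Equilibrium along the incline: F + μ_s N = mg sin 30.96°, so F = 35.294 − 22.941 = 12.353 N.

12.4 N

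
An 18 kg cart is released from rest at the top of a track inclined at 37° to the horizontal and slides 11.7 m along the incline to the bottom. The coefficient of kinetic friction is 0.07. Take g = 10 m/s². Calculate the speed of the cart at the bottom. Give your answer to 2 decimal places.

The weight component along the incline is mg sin 37° = 108.327 N and the normal force is N = mg cos 37° = 143.754 N.
Friction up the slope is f = μN = 0.07 × 143.754 = 10.063 N, so the net downslope force is 108.327 − 10.063 = 98.264 N and a = 98.264 / 18 = 5.4591 m/s².
Starting from rest over a distance of 11.7 m, v² = 2aL = 2 × 5.4591 × 11.7 = 127.7429, so v = 11.3023 m/s.

11.30 m/s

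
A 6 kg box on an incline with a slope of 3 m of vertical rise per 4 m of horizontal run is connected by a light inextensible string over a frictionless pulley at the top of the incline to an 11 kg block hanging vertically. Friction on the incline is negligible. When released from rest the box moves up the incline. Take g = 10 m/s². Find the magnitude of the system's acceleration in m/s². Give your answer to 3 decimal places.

4.353 m/s²

For the box on the incline: the weight component along the slope is m₁g sin 36.87° = 6 × 10 × 0.6000 = 36.000 N and the normal force is N = m₁g cos 36.87° = 48.000 N.
Newton's second law for the box (up-slope positive): T − 36.000 = 6 a. For the hanging block (downward positive): 11 × 10 − T = 11 a.
Adding the two equations eliminates T: 74.000 = 17 a, so a = 4.3529 m/s².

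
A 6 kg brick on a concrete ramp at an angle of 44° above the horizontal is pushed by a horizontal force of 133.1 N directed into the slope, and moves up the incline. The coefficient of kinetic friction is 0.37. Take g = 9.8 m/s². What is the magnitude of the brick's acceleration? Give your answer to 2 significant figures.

0.84 m/s²

The horizontal push has components F cos 44° = 133.1 × 0.7193 = 95.739 N up the incline and F sin 44° = 133.1 × 0.6947 = 92.465 N pressing into the surface.
The normal force is therefore N = mg cos 44° + F sin 44° = 42.295 + 92.465 = 134.760 N, and kinetic friction down the slope is μN = 0.37 × 134.760 = 49.861 N.
Along the incline: F cos 44° − mg sin 44° − μN = ma, so 95.739 − 40.848 − 49.861 = 6 a, giving a = 0.8383 m/s².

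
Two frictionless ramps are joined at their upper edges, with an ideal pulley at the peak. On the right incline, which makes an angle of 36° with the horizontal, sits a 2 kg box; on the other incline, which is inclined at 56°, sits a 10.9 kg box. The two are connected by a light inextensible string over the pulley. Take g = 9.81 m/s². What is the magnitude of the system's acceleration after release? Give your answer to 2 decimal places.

Resolve each weight along its own incline: the 2 kg mass has component 2 × 9.81 × sin 36° = 11.532 N down its slope, and the 10.9 kg mass has 10.9 × 9.81 × sin 56° = 88.648 N down its slope.
The 10.9 kg side's 88.648 N exceeds the other side's 11.532 N, so that mass slides down and the 2 kg mass slides up. Taking that direction as positive, Newton's second law for the whole system gives 88.648 − 11.532 = (2 + 10.9) a, so a = 77.116 / 12.9 = 5.9780 m/s².

5.98 m/s²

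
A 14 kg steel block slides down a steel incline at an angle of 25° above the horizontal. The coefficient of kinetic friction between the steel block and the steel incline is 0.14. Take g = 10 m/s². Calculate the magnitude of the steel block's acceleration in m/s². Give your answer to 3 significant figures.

Resolving the weight along the incline: the component pulling the steel block down the slope is mg sin 25° = 14 × 10 × 0.4226 = 59.164 N, and the normal force is N = mg cos 25° = 14 × 10 × 0.9063 = 126.882 N.
Kinetic friction acts up the slope with magnitude f = μN = 0.14 × 126.882 = 17.763 N.
Net force along the incline is 59.164 − 17.763 = 41.401 N, so a = 41.401 / 14 = 2.9572 m/s².

2.96 m/s²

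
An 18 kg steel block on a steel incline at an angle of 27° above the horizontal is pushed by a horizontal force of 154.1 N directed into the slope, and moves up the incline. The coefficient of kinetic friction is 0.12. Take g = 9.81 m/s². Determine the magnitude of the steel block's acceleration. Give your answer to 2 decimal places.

1.66 m/s²

The horizontal push has components F cos 27° = 154.1 × 0.8910 = 137.303 N up the incline and F sin 27° = 154.1 × 0.4540 = 69.961 N pressing into the surface.
The normal force is therefore N = mg cos 27° + F sin 27° = 157.333 + 69.961 = 227.294 N, and kinetic friction down the slope is μN = 0.12 × 227.294 = 27.275 N.
Along the incline: F cos 27° − mg sin 27° − μN = ma, so 137.303 − 80.167 − 27.275 = 18 a, giving a = 1.6589 m/s².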